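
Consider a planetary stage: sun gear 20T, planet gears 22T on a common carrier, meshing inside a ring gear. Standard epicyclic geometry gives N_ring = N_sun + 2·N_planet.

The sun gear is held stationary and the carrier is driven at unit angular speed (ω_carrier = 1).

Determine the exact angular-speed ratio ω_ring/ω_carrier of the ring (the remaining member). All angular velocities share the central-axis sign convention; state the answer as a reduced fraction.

21/16

N_ring = 20 + 2·22 = 64
20(ω_s−ω_c) = −64(ω_r−ω_c),  ω_s=0, ω_c=1
ω_r = 1 − (20/64)(0−1) = 21/16
ω_r/ω_c = 21/16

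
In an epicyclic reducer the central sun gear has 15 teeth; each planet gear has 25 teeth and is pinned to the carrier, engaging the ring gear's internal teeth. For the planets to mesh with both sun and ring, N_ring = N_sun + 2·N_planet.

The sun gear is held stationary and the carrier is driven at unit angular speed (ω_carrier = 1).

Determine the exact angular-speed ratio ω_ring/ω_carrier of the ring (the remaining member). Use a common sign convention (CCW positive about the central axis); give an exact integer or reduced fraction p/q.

N_ring = 15 + 2·25 = 65
15(ω_s−ω_c) = −65(ω_r−ω_c),  ω_s=0, ω_c=1
ω_r = 1 − (15/65)(0−1) = 16/13
ω_r/ω_c = 16/13

16/13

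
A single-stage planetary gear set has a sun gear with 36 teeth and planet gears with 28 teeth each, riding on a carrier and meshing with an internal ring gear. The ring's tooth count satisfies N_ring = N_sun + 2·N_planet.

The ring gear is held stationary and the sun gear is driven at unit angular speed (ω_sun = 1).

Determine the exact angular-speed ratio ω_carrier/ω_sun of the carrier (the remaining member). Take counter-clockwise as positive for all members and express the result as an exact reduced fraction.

9/32

N_ring = 36 + 2·28 = 92
36(ω_s−ω_c) = −92(ω_r−ω_c),  ω_r=0, ω_s=1
36(1−ω_c) = −92(0−ω_c)  ⇒  128ω_c = 36  ⇒  ω_c = 9/32
ω_c/ω_s = 9/32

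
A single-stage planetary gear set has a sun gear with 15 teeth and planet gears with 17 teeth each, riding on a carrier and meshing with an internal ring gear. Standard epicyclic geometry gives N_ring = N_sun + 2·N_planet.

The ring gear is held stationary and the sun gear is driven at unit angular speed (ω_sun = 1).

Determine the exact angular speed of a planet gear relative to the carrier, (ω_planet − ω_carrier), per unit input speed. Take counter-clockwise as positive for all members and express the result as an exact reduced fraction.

N_ring = 15 + 2·17 = 49
15(ω_s−ω_c) = −49(ω_r−ω_c),  ω_r=0, ω_s=1
15(1−ω_c) = −49(0−ω_c)  ⇒  64ω_c = 15  ⇒  ω_c = 15/64
sun–planet: 15·(1−15/64) = −17·(ω_p−ω_c)  ⇒  ω_p−ω_c = −(15/17)·(49/64) = -735/1088

-735/1088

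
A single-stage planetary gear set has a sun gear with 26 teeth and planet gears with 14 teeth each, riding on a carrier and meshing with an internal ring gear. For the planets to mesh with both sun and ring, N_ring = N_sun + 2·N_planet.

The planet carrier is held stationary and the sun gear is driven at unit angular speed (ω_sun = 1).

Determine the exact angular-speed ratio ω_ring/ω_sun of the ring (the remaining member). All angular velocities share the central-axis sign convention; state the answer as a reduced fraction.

-13/27

N_ring = 26 + 2·14 = 54
26(ω_s−ω_c) = −54(ω_r−ω_c),  ω_c=0, ω_s=1
ω_r = 0 − (26/54)(1−0) = -13/27
ω_r/ω_s = -13/27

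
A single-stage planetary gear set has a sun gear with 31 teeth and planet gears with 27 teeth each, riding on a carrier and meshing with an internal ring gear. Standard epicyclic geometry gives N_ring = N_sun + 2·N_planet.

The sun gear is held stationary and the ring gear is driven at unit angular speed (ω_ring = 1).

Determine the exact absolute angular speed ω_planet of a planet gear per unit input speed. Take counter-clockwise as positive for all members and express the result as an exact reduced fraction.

N_ring = 31 + 2·27 = 85
31(ω_s−ω_c) = −85(ω_r−ω_c),  ω_s=0, ω_r=1
31(0−ω_c) = −85(1−ω_c)  ⇒  116ω_c = 85  ⇒  ω_c = 85/116
sun–planet: 31·(0−85/116) = −27·(ω_p−ω_c)  ⇒  ω_p−ω_c = −(31/27)·(-85/116) = 2635/3132
ω_p = 85/116 + 2635/3132 = 85/54

85/54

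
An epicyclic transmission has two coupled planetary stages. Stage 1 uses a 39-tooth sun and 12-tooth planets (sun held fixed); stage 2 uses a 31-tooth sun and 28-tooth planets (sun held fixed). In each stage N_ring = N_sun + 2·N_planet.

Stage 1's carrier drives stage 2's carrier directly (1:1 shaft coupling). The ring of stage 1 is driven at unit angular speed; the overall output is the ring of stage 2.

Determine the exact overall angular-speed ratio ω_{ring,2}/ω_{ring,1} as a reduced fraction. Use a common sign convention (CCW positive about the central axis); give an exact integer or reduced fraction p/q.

413/493

Stage 1: N_ring = 39 + 2·12 = 63
Stage 1: 39(ω_s−ω_c) = −63(ω_r−ω_c),  ω_s=0, ω_r=1
Stage 1: 39(0−ω_c) = −63(1−ω_c)  ⇒  102ω_c = 63  ⇒  ω_c = 21/34
  ⇒ ω_c¹/ω_r¹ = 21/34
Stage 2: N_ring = 31 + 2·28 = 87
Stage 2: 31(ω_s−ω_c) = −87(ω_r−ω_c),  ω_s=0, ω_c=1
Stage 2: ω_r = 1 − (31/87)(0−1) = 118/87
  ⇒ ω_r²/ω_c² = 118/87
Coupling ω_c² = ω_c¹ ⇒ overall = 21/34 × 118/87 = 413/493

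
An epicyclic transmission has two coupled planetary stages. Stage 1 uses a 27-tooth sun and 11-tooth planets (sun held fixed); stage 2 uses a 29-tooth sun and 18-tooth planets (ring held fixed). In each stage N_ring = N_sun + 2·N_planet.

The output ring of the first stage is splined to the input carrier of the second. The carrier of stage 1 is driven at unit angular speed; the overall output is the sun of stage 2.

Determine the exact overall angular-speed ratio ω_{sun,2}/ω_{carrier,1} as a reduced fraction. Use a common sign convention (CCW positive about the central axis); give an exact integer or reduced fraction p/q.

Stage 1: N_ring = 27 + 2·11 = 49
Stage 1: 27(ω_s−ω_c) = −49(ω_r−ω_c),  ω_s=0, ω_c=1
Stage 1: ω_r = 1 − (27/49)(0−1) = 76/49
  ⇒ ω_r¹/ω_c¹ = 76/49
Stage 2: N_ring = 29 + 2·18 = 65
Stage 2: 29(ω_s−ω_c) = −65(ω_r−ω_c),  ω_r=0, ω_c=1
Stage 2: ω_s = 1 − (65/29)(0−1) = 94/29
  ⇒ ω_s²/ω_c² = 94/29
Coupling ω_c² = ω_r¹ ⇒ overall = 76/49 × 94/29 = 7144/1421

7144/1421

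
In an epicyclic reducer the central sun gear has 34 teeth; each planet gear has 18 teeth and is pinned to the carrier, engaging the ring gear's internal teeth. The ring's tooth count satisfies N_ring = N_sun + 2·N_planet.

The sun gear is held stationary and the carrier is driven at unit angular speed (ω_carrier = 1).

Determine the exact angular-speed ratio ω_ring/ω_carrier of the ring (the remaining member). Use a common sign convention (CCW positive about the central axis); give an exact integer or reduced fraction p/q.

52/35

N_ring = 34 + 2·18 = 70
34(ω_s−ω_c) = −70(ω_r−ω_c),  ω_s=0, ω_c=1
ω_r = 1 − (34/70)(0−1) = 52/35
ω_r/ω_c = 52/35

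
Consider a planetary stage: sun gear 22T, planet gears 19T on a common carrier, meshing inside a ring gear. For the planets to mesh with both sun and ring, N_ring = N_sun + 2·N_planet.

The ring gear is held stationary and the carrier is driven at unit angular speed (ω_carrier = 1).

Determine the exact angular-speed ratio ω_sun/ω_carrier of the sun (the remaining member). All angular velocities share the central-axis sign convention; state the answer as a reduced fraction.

N_ring = 22 + 2·19 = 60
22(ω_s−ω_c) = −60(ω_r−ω_c),  ω_r=0, ω_c=1
ω_s = 1 − (60/22)(0−1) = 41/11
ω_s/ω_c = 41/11

41/11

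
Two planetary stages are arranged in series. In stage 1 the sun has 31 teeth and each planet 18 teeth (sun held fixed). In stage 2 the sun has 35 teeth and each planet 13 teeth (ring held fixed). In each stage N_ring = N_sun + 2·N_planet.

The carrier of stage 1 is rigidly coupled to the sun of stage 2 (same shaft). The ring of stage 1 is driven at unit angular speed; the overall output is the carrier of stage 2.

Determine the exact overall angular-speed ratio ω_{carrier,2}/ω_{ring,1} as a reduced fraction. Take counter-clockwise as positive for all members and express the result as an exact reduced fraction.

335/1344

Stage 1: N_ring = 31 + 2·18 = 67
Stage 1: 31(ω_s−ω_c) = −67(ω_r−ω_c),  ω_s=0, ω_r=1
Stage 1: 31(0−ω_c) = −67(1−ω_c)  ⇒  98ω_c = 67  ⇒  ω_c = 67/98
  ⇒ ω_c¹/ω_r¹ = 67/98
Stage 2: N_ring = 35 + 2·13 = 61
Stage 2: 35(ω_s−ω_c) = −61(ω_r−ω_c),  ω_r=0, ω_s=1
Stage 2: 35(1−ω_c) = −61(0−ω_c)  ⇒  96ω_c = 35  ⇒  ω_c = 35/96
  ⇒ ω_c²/ω_s² = 35/96
Coupling ω_s² = ω_c¹ ⇒ overall = 67/98 × 35/96 = 335/1344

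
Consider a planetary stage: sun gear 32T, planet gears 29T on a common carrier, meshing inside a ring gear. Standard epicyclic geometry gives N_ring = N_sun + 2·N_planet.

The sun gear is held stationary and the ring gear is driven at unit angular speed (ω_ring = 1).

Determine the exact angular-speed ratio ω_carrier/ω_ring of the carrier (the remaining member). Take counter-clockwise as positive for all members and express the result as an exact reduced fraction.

N_ring = 32 + 2·29 = 90
32(ω_s−ω_c) = −90(ω_r−ω_c),  ω_s=0, ω_r=1
32(0−ω_c) = −90(1−ω_c)  ⇒  122ω_c = 90  ⇒  ω_c = 45/61
ω_c/ω_r = 45/61

45/61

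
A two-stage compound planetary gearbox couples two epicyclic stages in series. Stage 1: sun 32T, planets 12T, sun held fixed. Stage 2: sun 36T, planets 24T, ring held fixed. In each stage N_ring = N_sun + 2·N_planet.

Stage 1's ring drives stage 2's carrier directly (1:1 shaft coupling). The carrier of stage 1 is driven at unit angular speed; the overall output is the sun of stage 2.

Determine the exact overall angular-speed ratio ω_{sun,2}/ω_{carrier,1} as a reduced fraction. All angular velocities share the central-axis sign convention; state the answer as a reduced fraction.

Stage 1: N_ring = 32 + 2·12 = 56
Stage 1: 32(ω_s−ω_c) = −56(ω_r−ω_c),  ω_s=0, ω_c=1
Stage 1: ω_r = 1 − (32/56)(0−1) = 11/7
  ⇒ ω_r¹/ω_c¹ = 11/7
Stage 2: N_ring = 36 + 2·24 = 84
Stage 2: 36(ω_s−ω_c) = −84(ω_r−ω_c),  ω_r=0, ω_c=1
Stage 2: ω_s = 1 − (84/36)(0−1) = 10/3
  ⇒ ω_s²/ω_c² = 10/3
Coupling ω_c² = ω_r¹ ⇒ overall = 11/7 × 10/3 = 110/21

110/21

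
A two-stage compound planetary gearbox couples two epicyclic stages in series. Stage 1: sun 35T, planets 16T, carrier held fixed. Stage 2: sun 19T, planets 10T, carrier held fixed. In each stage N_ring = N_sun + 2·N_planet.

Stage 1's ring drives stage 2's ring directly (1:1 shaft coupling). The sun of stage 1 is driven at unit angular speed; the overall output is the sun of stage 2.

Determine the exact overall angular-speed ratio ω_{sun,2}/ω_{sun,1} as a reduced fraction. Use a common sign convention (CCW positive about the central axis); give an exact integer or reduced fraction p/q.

1365/1273

Stage 1: N_ring = 35 + 2·16 = 67
Stage 1: 35(ω_s−ω_c) = −67(ω_r−ω_c),  ω_c=0, ω_s=1
Stage 1: ω_r = 0 − (35/67)(1−0) = -35/67
  ⇒ ω_r¹/ω_s¹ = -35/67
Stage 2: N_ring = 19 + 2·10 = 39
Stage 2: 19(ω_s−ω_c) = −39(ω_r−ω_c),  ω_c=0, ω_r=1
Stage 2: ω_s = 0 − (39/19)(1−0) = -39/19
  ⇒ ω_s²/ω_r² = -39/19
Coupling ω_r² = ω_r¹ ⇒ overall = -35/67 × -39/19 = 1365/1273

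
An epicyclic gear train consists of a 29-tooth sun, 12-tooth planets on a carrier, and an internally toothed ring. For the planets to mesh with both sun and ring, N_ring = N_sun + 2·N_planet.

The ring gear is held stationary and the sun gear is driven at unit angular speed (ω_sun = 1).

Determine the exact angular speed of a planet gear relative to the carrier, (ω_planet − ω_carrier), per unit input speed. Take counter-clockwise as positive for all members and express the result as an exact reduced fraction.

-1537/984

N_ring = 29 + 2·12 = 53
29(ω_s−ω_c) = −53(ω_r−ω_c),  ω_r=0, ω_s=1
29(1−ω_c) = −53(0−ω_c)  ⇒  82ω_c = 29  ⇒  ω_c = 29/82
sun–planet: 29·(1−29/82) = −12·(ω_p−ω_c)  ⇒  ω_p−ω_c = −(29/12)·(53/82) = -1537/984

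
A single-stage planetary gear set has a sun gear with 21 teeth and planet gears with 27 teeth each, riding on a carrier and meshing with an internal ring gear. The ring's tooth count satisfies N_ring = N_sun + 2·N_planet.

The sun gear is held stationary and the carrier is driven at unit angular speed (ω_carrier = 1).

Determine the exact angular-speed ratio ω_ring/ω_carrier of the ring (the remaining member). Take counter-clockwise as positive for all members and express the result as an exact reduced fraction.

N_ring = 21 + 2·27 = 75
21(ω_s−ω_c) = −75(ω_r−ω_c),  ω_s=0, ω_c=1
ω_r = 1 − (21/75)(0−1) = 32/25
ω_r/ω_c = 32/25

32/25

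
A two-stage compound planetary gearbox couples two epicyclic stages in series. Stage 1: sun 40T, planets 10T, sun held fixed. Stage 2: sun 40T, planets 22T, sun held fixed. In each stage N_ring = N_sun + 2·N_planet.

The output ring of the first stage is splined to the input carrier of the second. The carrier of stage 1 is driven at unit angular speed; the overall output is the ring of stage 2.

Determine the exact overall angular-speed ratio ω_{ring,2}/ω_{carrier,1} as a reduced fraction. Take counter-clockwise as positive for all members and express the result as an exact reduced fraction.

155/63

Stage 1: N_ring = 40 + 2·10 = 60
Stage 1: 40(ω_s−ω_c) = −60(ω_r−ω_c),  ω_s=0, ω_c=1
Stage 1: ω_r = 1 − (40/60)(0−1) = 5/3
  ⇒ ω_r¹/ω_c¹ = 5/3
Stage 2: N_ring = 40 + 2·22 = 84
Stage 2: 40(ω_s−ω_c) = −84(ω_r−ω_c),  ω_s=0, ω_c=1
Stage 2: ω_r = 1 − (40/84)(0−1) = 31/21
  ⇒ ω_r²/ω_c² = 31/21
Coupling ω_c² = ω_r¹ ⇒ overall = 5/3 × 31/21 = 155/63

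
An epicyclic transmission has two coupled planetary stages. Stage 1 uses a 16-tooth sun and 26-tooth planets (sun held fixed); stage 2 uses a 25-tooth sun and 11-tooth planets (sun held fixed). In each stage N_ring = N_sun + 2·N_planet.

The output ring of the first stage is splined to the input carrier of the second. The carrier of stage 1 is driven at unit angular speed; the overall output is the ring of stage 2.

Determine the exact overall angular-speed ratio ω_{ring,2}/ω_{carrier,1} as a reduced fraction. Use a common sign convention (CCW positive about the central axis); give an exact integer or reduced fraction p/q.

1512/799

Stage 1: N_ring = 16 + 2·26 = 68
Stage 1: 16(ω_s−ω_c) = −68(ω_r−ω_c),  ω_s=0, ω_c=1
Stage 1: ω_r = 1 − (16/68)(0−1) = 21/17
  ⇒ ω_r¹/ω_c¹ = 21/17
Stage 2: N_ring = 25 + 2·11 = 47
Stage 2: 25(ω_s−ω_c) = −47(ω_r−ω_c),  ω_s=0, ω_c=1
Stage 2: ω_r = 1 − (25/47)(0−1) = 72/47
  ⇒ ω_r²/ω_c² = 72/47
Coupling ω_c² = ω_r¹ ⇒ overall = 21/17 × 72/47 = 1512/799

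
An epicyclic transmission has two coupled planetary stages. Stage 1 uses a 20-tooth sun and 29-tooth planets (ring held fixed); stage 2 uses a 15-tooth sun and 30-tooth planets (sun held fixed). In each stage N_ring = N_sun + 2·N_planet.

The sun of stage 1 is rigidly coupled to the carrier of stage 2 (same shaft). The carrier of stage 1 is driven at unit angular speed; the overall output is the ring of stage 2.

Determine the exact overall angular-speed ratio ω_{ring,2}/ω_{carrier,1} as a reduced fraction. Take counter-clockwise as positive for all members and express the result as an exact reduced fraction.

Stage 1: N_ring = 20 + 2·29 = 78
Stage 1: 20(ω_s−ω_c) = −78(ω_r−ω_c),  ω_r=0, ω_c=1
Stage 1: ω_s = 1 − (78/20)(0−1) = 49/10
  ⇒ ω_s¹/ω_c¹ = 49/10
Stage 2: N_ring = 15 + 2·30 = 75
Stage 2: 15(ω_s−ω_c) = −75(ω_r−ω_c),  ω_s=0, ω_c=1
Stage 2: ω_r = 1 − (15/75)(0−1) = 6/5
  ⇒ ω_r²/ω_c² = 6/5
Coupling ω_c² = ω_s¹ ⇒ overall = 49/10 × 6/5 = 147/25

147/25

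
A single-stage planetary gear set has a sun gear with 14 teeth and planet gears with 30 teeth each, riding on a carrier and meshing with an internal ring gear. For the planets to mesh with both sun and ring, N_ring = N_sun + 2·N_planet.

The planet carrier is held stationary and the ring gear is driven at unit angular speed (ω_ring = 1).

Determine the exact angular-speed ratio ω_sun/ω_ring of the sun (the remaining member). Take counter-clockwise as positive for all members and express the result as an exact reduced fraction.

N_ring = 14 + 2·30 = 74
14(ω_s−ω_c) = −74(ω_r−ω_c),  ω_c=0, ω_r=1
ω_s = 0 − (74/14)(1−0) = -37/7
ω_s/ω_r = -37/7

-37/7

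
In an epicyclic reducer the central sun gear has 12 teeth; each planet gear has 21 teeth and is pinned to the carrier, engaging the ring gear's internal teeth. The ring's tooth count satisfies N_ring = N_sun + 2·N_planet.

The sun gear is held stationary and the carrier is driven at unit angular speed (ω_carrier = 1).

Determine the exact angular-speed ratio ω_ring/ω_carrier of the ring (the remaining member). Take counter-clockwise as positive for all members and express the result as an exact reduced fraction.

11/9

N_ring = 12 + 2·21 = 54
12(ω_s−ω_c) = −54(ω_r−ω_c),  ω_s=0, ω_c=1
ω_r = 1 − (12/54)(0−1) = 11/9
ω_r/ω_c = 11/9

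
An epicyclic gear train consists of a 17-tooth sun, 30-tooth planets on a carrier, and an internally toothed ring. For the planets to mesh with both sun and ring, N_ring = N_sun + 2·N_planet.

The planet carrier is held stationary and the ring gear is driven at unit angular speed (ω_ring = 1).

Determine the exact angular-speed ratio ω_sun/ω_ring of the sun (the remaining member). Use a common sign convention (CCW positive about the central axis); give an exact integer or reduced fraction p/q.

N_ring = 17 + 2·30 = 77
17(ω_s−ω_c) = −77(ω_r−ω_c),  ω_c=0, ω_r=1
ω_s = 0 − (77/17)(1−0) = -77/17
ω_s/ω_r = -77/17

-77/17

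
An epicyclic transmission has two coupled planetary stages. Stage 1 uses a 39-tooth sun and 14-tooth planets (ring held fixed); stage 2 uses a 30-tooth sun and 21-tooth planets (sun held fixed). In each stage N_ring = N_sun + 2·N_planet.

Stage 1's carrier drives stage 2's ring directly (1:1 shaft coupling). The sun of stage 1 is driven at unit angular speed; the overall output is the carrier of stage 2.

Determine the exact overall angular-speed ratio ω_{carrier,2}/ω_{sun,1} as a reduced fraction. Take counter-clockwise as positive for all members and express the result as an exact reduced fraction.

Stage 1: N_ring = 39 + 2·14 = 67
Stage 1: 39(ω_s−ω_c) = −67(ω_r−ω_c),  ω_r=0, ω_s=1
Stage 1: 39(1−ω_c) = −67(0−ω_c)  ⇒  106ω_c = 39  ⇒  ω_c = 39/106
  ⇒ ω_c¹/ω_s¹ = 39/106
Stage 2: N_ring = 30 + 2·21 = 72
Stage 2: 30(ω_s−ω_c) = −72(ω_r−ω_c),  ω_s=0, ω_r=1
Stage 2: 30(0−ω_c) = −72(1−ω_c)  ⇒  102ω_c = 72  ⇒  ω_c = 12/17
  ⇒ ω_c²/ω_r² = 12/17
Coupling ω_r² = ω_c¹ ⇒ overall = 39/106 × 12/17 = 234/901

234/901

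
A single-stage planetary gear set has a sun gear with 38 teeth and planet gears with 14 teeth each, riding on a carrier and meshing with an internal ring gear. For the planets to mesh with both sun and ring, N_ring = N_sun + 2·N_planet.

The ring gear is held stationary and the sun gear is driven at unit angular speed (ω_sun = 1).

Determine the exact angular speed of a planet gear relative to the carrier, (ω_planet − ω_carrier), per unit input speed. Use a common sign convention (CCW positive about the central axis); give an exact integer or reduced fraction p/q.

-627/364

N_ring = 38 + 2·14 = 66
38(ω_s−ω_c) = −66(ω_r−ω_c),  ω_r=0, ω_s=1
38(1−ω_c) = −66(0−ω_c)  ⇒  104ω_c = 38  ⇒  ω_c = 19/52
sun–planet: 38·(1−19/52) = −14·(ω_p−ω_c)  ⇒  ω_p−ω_c = −(38/14)·(33/52) = -627/364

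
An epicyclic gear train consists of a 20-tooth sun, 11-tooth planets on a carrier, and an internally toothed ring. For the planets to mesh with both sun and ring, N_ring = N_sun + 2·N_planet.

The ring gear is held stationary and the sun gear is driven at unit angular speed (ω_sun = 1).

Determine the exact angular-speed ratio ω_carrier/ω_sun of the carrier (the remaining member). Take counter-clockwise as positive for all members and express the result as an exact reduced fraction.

N_ring = 20 + 2·11 = 42
20(ω_s−ω_c) = −42(ω_r−ω_c),  ω_r=0, ω_s=1
20(1−ω_c) = −42(0−ω_c)  ⇒  62ω_c = 20  ⇒  ω_c = 10/31
ω_c/ω_s = 10/31

10/31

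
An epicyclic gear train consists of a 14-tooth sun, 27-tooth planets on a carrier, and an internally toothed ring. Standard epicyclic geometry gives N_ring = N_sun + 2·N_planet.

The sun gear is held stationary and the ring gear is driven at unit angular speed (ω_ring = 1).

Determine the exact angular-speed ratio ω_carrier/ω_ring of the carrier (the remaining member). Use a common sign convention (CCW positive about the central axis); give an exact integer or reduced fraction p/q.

34/41

N_ring = 14 + 2·27 = 68
14(ω_s−ω_c) = −68(ω_r−ω_c),  ω_s=0, ω_r=1
14(0−ω_c) = −68(1−ω_c)  ⇒  82ω_c = 68  ⇒  ω_c = 34/41
ω_c/ω_r = 34/41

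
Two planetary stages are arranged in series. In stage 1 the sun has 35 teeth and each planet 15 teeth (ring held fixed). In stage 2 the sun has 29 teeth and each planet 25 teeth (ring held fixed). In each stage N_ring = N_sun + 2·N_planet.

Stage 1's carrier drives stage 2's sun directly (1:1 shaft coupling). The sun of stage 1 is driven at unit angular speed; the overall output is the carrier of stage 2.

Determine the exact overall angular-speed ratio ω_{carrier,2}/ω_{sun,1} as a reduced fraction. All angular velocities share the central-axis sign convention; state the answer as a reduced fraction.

203/2160

Stage 1: N_ring = 35 + 2·15 = 65
Stage 1: 35(ω_s−ω_c) = −65(ω_r−ω_c),  ω_r=0, ω_s=1
Stage 1: 35(1−ω_c) = −65(0−ω_c)  ⇒  100ω_c = 35  ⇒  ω_c = 7/20
  ⇒ ω_c¹/ω_s¹ = 7/20
Stage 2: N_ring = 29 + 2·25 = 79
Stage 2: 29(ω_s−ω_c) = −79(ω_r−ω_c),  ω_r=0, ω_s=1
Stage 2: 29(1−ω_c) = −79(0−ω_c)  ⇒  108ω_c = 29  ⇒  ω_c = 29/108
  ⇒ ω_c²/ω_s² = 29/108
Coupling ω_s² = ω_c¹ ⇒ overall = 7/20 × 29/108 = 203/2160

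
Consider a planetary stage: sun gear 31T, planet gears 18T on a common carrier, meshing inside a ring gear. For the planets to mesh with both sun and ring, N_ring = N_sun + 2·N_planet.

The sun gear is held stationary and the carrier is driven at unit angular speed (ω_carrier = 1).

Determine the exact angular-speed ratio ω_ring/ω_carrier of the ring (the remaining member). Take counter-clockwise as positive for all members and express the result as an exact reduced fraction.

98/67

N_ring = 31 + 2·18 = 67
31(ω_s−ω_c) = −67(ω_r−ω_c),  ω_s=0, ω_c=1
ω_r = 1 − (31/67)(0−1) = 98/67
ω_r/ω_c = 98/67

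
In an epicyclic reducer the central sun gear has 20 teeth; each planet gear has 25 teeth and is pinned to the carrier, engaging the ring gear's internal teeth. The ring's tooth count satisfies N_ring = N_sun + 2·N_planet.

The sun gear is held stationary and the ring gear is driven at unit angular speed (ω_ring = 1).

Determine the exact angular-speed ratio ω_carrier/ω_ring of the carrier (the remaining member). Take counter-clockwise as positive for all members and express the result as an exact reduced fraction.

N_ring = 20 + 2·25 = 70
20(ω_s−ω_c) = −70(ω_r−ω_c),  ω_s=0, ω_r=1
20(0−ω_c) = −70(1−ω_c)  ⇒  90ω_c = 70  ⇒  ω_c = 7/9
ω_c/ω_r = 7/9

7/9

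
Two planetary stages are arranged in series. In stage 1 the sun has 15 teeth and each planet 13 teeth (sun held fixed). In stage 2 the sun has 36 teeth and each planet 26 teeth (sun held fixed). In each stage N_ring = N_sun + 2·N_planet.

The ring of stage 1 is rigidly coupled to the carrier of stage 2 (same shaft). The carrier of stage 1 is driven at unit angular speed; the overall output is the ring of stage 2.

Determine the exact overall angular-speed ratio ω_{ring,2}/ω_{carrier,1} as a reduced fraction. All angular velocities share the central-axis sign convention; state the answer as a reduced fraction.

Stage 1: N_ring = 15 + 2·13 = 41
Stage 1: 15(ω_s−ω_c) = −41(ω_r−ω_c),  ω_s=0, ω_c=1
Stage 1: ω_r = 1 − (15/41)(0−1) = 56/41
  ⇒ ω_r¹/ω_c¹ = 56/41
Stage 2: N_ring = 36 + 2·26 = 88
Stage 2: 36(ω_s−ω_c) = −88(ω_r−ω_c),  ω_s=0, ω_c=1
Stage 2: ω_r = 1 − (36/88)(0−1) = 31/22
  ⇒ ω_r²/ω_c² = 31/22
Coupling ω_c² = ω_r¹ ⇒ overall = 56/41 × 31/22 = 868/451

868/451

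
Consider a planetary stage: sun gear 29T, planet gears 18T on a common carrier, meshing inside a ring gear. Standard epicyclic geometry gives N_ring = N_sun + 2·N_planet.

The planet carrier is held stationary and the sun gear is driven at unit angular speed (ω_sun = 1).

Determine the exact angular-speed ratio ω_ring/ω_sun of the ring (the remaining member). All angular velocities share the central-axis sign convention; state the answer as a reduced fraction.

-29/65

N_ring = 29 + 2·18 = 65
29(ω_s−ω_c) = −65(ω_r−ω_c),  ω_c=0, ω_s=1
ω_r = 0 − (29/65)(1−0) = -29/65
ω_r/ω_s = -29/65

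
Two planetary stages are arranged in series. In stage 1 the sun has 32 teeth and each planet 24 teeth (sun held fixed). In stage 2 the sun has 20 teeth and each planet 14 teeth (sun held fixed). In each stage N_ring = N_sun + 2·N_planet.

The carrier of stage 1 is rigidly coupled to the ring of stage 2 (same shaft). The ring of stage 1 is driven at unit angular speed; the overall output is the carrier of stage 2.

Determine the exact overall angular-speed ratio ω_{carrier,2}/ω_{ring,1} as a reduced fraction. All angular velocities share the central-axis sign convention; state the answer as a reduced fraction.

60/119

Stage 1: N_ring = 32 + 2·24 = 80
Stage 1: 32(ω_s−ω_c) = −80(ω_r−ω_c),  ω_s=0, ω_r=1
Stage 1: 32(0−ω_c) = −80(1−ω_c)  ⇒  112ω_c = 80  ⇒  ω_c = 5/7
  ⇒ ω_c¹/ω_r¹ = 5/7
Stage 2: N_ring = 20 + 2·14 = 48
Stage 2: 20(ω_s−ω_c) = −48(ω_r−ω_c),  ω_s=0, ω_r=1
Stage 2: 20(0−ω_c) = −48(1−ω_c)  ⇒  68ω_c = 48  ⇒  ω_c = 12/17
  ⇒ ω_c²/ω_r² = 12/17
Coupling ω_r² = ω_c¹ ⇒ overall = 5/7 × 12/17 = 60/119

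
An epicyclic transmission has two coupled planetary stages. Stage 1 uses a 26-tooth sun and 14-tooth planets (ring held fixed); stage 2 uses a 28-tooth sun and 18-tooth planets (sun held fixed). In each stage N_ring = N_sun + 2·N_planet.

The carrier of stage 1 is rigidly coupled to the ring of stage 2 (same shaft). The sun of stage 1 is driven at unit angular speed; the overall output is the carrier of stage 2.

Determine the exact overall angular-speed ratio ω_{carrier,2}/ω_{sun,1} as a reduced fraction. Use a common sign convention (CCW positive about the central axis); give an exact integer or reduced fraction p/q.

Stage 1: N_ring = 26 + 2·14 = 54
Stage 1: 26(ω_s−ω_c) = −54(ω_r−ω_c),  ω_r=0, ω_s=1
Stage 1: 26(1−ω_c) = −54(0−ω_c)  ⇒  80ω_c = 26  ⇒  ω_c = 13/40
  ⇒ ω_c¹/ω_s¹ = 13/40
Stage 2: N_ring = 28 + 2·18 = 64
Stage 2: 28(ω_s−ω_c) = −64(ω_r−ω_c),  ω_s=0, ω_r=1
Stage 2: 28(0−ω_c) = −64(1−ω_c)  ⇒  92ω_c = 64  ⇒  ω_c = 16/23
  ⇒ ω_c²/ω_r² = 16/23
Coupling ω_r² = ω_c¹ ⇒ overall = 13/40 × 16/23 = 26/115

26/115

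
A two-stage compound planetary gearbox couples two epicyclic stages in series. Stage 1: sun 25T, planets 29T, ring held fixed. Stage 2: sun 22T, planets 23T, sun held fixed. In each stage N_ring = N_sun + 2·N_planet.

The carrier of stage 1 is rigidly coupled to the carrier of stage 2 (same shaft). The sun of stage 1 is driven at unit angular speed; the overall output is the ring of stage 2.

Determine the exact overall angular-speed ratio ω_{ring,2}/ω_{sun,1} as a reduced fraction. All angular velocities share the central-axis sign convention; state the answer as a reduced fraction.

125/408

Stage 1: N_ring = 25 + 2·29 = 83
Stage 1: 25(ω_s−ω_c) = −83(ω_r−ω_c),  ω_r=0, ω_s=1
Stage 1: 25(1−ω_c) = −83(0−ω_c)  ⇒  108ω_c = 25  ⇒  ω_c = 25/108
  ⇒ ω_c¹/ω_s¹ = 25/108
Stage 2: N_ring = 22 + 2·23 = 68
Stage 2: 22(ω_s−ω_c) = −68(ω_r−ω_c),  ω_s=0, ω_c=1
Stage 2: ω_r = 1 − (22/68)(0−1) = 45/34
  ⇒ ω_r²/ω_c² = 45/34
Coupling ω_c² = ω_c¹ ⇒ overall = 25/108 × 45/34 = 125/408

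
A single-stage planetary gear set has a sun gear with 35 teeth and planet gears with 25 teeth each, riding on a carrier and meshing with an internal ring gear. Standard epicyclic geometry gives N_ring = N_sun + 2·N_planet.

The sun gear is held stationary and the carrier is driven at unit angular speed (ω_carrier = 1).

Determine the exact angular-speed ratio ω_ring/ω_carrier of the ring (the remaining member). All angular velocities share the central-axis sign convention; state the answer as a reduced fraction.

24/17

N_ring = 35 + 2·25 = 85
35(ω_s−ω_c) = −85(ω_r−ω_c),  ω_s=0, ω_c=1
ω_r = 1 − (35/85)(0−1) = 24/17
ω_r/ω_c = 24/17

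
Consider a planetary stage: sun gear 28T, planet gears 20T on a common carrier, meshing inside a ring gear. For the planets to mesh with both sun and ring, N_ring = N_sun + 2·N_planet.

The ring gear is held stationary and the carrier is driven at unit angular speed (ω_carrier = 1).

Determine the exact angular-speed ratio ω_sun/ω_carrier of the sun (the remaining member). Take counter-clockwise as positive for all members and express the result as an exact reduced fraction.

N_ring = 28 + 2·20 = 68
28(ω_s−ω_c) = −68(ω_r−ω_c),  ω_r=0, ω_c=1
ω_s = 1 − (68/28)(0−1) = 24/7
ω_s/ω_c = 24/7

24/7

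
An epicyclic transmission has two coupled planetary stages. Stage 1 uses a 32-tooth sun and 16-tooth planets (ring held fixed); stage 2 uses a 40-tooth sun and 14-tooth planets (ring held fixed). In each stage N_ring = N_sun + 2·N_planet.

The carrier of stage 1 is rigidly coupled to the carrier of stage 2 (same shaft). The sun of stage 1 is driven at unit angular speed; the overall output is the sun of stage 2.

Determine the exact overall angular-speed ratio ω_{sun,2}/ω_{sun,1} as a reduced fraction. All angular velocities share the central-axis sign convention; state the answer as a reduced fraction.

Stage 1: N_ring = 32 + 2·16 = 64
Stage 1: 32(ω_s−ω_c) = −64(ω_r−ω_c),  ω_r=0, ω_s=1
Stage 1: 32(1−ω_c) = −64(0−ω_c)  ⇒  96ω_c = 32  ⇒  ω_c = 1/3
  ⇒ ω_c¹/ω_s¹ = 1/3
Stage 2: N_ring = 40 + 2·14 = 68
Stage 2: 40(ω_s−ω_c) = −68(ω_r−ω_c),  ω_r=0, ω_c=1
Stage 2: ω_s = 1 − (68/40)(0−1) = 27/10
  ⇒ ω_s²/ω_c² = 27/10
Coupling ω_c² = ω_c¹ ⇒ overall = 1/3 × 27/10 = 9/10

9/10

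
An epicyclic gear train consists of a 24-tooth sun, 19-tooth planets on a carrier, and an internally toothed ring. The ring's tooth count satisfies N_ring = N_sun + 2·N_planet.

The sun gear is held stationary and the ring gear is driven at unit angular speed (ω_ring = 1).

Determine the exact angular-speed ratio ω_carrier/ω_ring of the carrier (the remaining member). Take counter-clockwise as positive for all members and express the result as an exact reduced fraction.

N_ring = 24 + 2·19 = 62
24(ω_s−ω_c) = −62(ω_r−ω_c),  ω_s=0, ω_r=1
24(0−ω_c) = −62(1−ω_c)  ⇒  86ω_c = 62  ⇒  ω_c = 31/43
ω_c/ω_r = 31/43

31/43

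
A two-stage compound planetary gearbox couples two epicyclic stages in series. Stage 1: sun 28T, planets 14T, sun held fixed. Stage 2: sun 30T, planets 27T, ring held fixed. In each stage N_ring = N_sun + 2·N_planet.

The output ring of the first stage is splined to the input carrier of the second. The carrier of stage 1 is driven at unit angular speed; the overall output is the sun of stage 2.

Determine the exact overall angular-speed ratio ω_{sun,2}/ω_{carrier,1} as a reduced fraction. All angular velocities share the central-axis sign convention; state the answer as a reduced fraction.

57/10

Stage 1: N_ring = 28 + 2·14 = 56
Stage 1: 28(ω_s−ω_c) = −56(ω_r−ω_c),  ω_s=0, ω_c=1
Stage 1: ω_r = 1 − (28/56)(0−1) = 3/2
  ⇒ ω_r¹/ω_c¹ = 3/2
Stage 2: N_ring = 30 + 2·27 = 84
Stage 2: 30(ω_s−ω_c) = −84(ω_r−ω_c),  ω_r=0, ω_c=1
Stage 2: ω_s = 1 − (84/30)(0−1) = 19/5
  ⇒ ω_s²/ω_c² = 19/5
Coupling ω_c² = ω_r¹ ⇒ overall = 3/2 × 19/5 = 57/10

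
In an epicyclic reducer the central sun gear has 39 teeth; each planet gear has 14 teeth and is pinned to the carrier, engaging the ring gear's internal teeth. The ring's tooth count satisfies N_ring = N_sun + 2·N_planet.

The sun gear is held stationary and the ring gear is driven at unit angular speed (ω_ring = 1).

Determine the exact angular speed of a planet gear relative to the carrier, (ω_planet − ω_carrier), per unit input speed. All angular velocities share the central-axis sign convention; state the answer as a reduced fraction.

N_ring = 39 + 2·14 = 67
39(ω_s−ω_c) = −67(ω_r−ω_c),  ω_s=0, ω_r=1
39(0−ω_c) = −67(1−ω_c)  ⇒  106ω_c = 67  ⇒  ω_c = 67/106
sun–planet: 39·(0−67/106) = −14·(ω_p−ω_c)  ⇒  ω_p−ω_c = −(39/14)·(-67/106) = 2613/1484

2613/1484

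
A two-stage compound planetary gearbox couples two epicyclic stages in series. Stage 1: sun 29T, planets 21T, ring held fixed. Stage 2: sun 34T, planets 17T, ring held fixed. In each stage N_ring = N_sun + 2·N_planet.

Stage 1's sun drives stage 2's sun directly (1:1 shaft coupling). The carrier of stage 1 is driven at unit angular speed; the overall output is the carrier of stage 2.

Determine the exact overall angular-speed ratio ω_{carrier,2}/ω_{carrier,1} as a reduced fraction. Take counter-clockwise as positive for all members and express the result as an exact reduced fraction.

Stage 1: N_ring = 29 + 2·21 = 71
Stage 1: 29(ω_s−ω_c) = −71(ω_r−ω_c),  ω_r=0, ω_c=1
Stage 1: ω_s = 1 − (71/29)(0−1) = 100/29
  ⇒ ω_s¹/ω_c¹ = 100/29
Stage 2: N_ring = 34 + 2·17 = 68
Stage 2: 34(ω_s−ω_c) = −68(ω_r−ω_c),  ω_r=0, ω_s=1
Stage 2: 34(1−ω_c) = −68(0−ω_c)  ⇒  102ω_c = 34  ⇒  ω_c = 1/3
  ⇒ ω_c²/ω_s² = 1/3
Coupling ω_s² = ω_s¹ ⇒ overall = 100/29 × 1/3 = 100/87

100/87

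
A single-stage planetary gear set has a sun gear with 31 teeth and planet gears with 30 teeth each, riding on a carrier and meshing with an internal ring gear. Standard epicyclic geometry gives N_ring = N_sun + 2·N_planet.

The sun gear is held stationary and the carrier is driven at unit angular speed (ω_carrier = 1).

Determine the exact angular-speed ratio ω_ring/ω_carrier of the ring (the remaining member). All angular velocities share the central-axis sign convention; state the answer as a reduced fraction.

122/91

N_ring = 31 + 2·30 = 91
31(ω_s−ω_c) = −91(ω_r−ω_c),  ω_s=0, ω_c=1
ω_r = 1 − (31/91)(0−1) = 122/91
ω_r/ω_c = 122/91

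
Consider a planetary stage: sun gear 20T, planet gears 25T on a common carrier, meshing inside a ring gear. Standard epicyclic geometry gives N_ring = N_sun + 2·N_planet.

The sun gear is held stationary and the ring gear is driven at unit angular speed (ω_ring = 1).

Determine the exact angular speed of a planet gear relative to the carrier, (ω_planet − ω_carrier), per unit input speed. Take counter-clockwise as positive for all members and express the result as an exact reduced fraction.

N_ring = 20 + 2·25 = 70
20(ω_s−ω_c) = −70(ω_r−ω_c),  ω_s=0, ω_r=1
20(0−ω_c) = −70(1−ω_c)  ⇒  90ω_c = 70  ⇒  ω_c = 7/9
sun–planet: 20·(0−7/9) = −25·(ω_p−ω_c)  ⇒  ω_p−ω_c = −(20/25)·(-7/9) = 28/45

28/45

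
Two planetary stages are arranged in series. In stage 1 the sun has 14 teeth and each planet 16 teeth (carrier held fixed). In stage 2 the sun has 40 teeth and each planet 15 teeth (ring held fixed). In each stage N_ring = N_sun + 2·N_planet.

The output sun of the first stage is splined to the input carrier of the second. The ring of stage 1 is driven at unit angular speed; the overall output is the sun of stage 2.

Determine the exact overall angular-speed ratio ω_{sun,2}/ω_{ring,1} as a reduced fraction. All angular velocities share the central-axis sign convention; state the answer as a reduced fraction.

-253/28

Stage 1: N_ring = 14 + 2·16 = 46
Stage 1: 14(ω_s−ω_c) = −46(ω_r−ω_c),  ω_c=0, ω_r=1
Stage 1: ω_s = 0 − (46/14)(1−0) = -23/7
  ⇒ ω_s¹/ω_r¹ = -23/7
Stage 2: N_ring = 40 + 2·15 = 70
Stage 2: 40(ω_s−ω_c) = −70(ω_r−ω_c),  ω_r=0, ω_c=1
Stage 2: ω_s = 1 − (70/40)(0−1) = 11/4
  ⇒ ω_s²/ω_c² = 11/4
Coupling ω_c² = ω_s¹ ⇒ overall = -23/7 × 11/4 = -253/28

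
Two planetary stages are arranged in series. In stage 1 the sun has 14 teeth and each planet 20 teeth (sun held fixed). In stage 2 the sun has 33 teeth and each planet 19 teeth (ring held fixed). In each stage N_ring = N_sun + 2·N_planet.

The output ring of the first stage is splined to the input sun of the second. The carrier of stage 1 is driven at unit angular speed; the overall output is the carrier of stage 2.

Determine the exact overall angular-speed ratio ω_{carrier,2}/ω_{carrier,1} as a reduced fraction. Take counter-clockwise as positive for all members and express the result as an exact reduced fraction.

187/468

Stage 1: N_ring = 14 + 2·20 = 54
Stage 1: 14(ω_s−ω_c) = −54(ω_r−ω_c),  ω_s=0, ω_c=1
Stage 1: ω_r = 1 − (14/54)(0−1) = 34/27
  ⇒ ω_r¹/ω_c¹ = 34/27
Stage 2: N_ring = 33 + 2·19 = 71
Stage 2: 33(ω_s−ω_c) = −71(ω_r−ω_c),  ω_r=0, ω_s=1
Stage 2: 33(1−ω_c) = −71(0−ω_c)  ⇒  104ω_c = 33  ⇒  ω_c = 33/104
  ⇒ ω_c²/ω_s² = 33/104
Coupling ω_s² = ω_r¹ ⇒ overall = 34/27 × 33/104 = 187/468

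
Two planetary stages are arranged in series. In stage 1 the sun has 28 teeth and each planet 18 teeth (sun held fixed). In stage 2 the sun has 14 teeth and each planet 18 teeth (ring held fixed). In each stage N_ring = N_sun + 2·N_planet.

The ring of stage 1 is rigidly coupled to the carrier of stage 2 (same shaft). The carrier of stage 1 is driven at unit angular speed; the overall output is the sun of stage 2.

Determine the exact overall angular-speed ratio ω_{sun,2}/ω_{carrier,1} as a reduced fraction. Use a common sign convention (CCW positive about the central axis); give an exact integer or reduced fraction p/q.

Stage 1: N_ring = 28 + 2·18 = 64
Stage 1: 28(ω_s−ω_c) = −64(ω_r−ω_c),  ω_s=0, ω_c=1
Stage 1: ω_r = 1 − (28/64)(0−1) = 23/16
  ⇒ ω_r¹/ω_c¹ = 23/16
Stage 2: N_ring = 14 + 2·18 = 50
Stage 2: 14(ω_s−ω_c) = −50(ω_r−ω_c),  ω_r=0, ω_c=1
Stage 2: ω_s = 1 − (50/14)(0−1) = 32/7
  ⇒ ω_s²/ω_c² = 32/7
Coupling ω_c² = ω_r¹ ⇒ overall = 23/16 × 32/7 = 46/7

46/7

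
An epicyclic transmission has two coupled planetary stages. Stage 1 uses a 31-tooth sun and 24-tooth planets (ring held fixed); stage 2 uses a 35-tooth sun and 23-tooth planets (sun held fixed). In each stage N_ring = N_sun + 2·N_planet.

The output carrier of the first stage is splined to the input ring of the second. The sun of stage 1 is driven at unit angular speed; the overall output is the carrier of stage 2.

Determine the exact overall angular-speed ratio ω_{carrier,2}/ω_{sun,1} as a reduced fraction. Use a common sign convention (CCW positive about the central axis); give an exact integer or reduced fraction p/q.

Stage 1: N_ring = 31 + 2·24 = 79
Stage 1: 31(ω_s−ω_c) = −79(ω_r−ω_c),  ω_r=0, ω_s=1
Stage 1: 31(1−ω_c) = −79(0−ω_c)  ⇒  110ω_c = 31  ⇒  ω_c = 31/110
  ⇒ ω_c¹/ω_s¹ = 31/110
Stage 2: N_ring = 35 + 2·23 = 81
Stage 2: 35(ω_s−ω_c) = −81(ω_r−ω_c),  ω_s=0, ω_r=1
Stage 2: 35(0−ω_c) = −81(1−ω_c)  ⇒  116ω_c = 81  ⇒  ω_c = 81/116
  ⇒ ω_c²/ω_r² = 81/116
Coupling ω_r² = ω_c¹ ⇒ overall = 31/110 × 81/116 = 2511/12760

2511/12760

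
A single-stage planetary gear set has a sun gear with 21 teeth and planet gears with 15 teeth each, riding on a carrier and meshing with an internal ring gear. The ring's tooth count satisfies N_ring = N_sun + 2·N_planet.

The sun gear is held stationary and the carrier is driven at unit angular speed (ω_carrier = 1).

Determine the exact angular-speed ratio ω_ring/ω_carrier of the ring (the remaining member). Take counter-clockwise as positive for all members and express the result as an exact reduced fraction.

24/17

N_ring = 21 + 2·15 = 51
21(ω_s−ω_c) = −51(ω_r−ω_c),  ω_s=0, ω_c=1
ω_r = 1 − (21/51)(0−1) = 24/17
ω_r/ω_c = 24/17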